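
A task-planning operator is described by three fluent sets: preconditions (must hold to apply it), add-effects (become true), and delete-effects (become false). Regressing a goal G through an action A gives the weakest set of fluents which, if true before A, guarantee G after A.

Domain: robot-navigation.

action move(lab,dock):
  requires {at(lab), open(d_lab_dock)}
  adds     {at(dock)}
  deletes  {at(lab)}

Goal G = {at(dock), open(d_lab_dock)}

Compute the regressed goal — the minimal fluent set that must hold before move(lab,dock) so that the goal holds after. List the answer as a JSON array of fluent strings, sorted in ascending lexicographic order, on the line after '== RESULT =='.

Regress:
  G ∩ del = {}  (empty — regression defined)
  G \ add = {at(dock), open(d_lab_dock)} \ {at(dock)} = {open(d_lab_dock)}
  ∪ pre   = {open(d_lab_dock)} ∪ {at(lab), open(d_lab_dock)}
          = {at(lab), open(d_lab_dock)}

== RESULT ==
["at(lab)", "open(d_lab_dock)"]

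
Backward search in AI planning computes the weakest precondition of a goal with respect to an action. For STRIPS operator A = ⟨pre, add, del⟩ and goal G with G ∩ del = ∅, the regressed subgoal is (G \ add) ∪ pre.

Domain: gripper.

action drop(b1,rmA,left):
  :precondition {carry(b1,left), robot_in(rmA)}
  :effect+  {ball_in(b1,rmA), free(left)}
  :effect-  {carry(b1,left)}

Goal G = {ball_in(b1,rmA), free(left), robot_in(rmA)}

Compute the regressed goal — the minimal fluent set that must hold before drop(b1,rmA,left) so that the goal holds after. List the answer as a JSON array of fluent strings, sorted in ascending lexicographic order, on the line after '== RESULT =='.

Compute (G \ add) ∪ pre:
  G ∩ del = {}  (empty — regression defined)
  G \ add = {ball_in(b1,rmA), free(left), robot_in(rmA)} \ {ball_in(b1,rmA), free(left)} = {robot_in(rmA)}
  ∪ pre   = {robot_in(rmA)} ∪ {carry(b1,left), robot_in(rmA)}
          = {carry(b1,left), robot_in(rmA)}

== RESULT ==
["carry(b1,left)", "robot_in(rmA)"]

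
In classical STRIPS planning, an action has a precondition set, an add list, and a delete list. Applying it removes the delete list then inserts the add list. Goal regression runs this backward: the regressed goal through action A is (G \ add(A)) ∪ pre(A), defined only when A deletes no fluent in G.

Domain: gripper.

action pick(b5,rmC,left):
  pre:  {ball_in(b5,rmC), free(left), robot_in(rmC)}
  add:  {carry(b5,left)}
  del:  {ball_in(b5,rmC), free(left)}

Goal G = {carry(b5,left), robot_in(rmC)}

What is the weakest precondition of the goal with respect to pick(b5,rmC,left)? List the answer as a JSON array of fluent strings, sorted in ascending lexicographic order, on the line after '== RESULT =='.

Regress:
  G ∩ del = {}  (empty — regression defined)
  G \ add = {carry(b5,left), robot_in(rmC)} \ {carry(b5,left)} = {robot_in(rmC)}
  ∪ pre   = {robot_in(rmC)} ∪ {ball_in(b5,rmC), free(left), robot_in(rmC)}
          = {ball_in(b5,rmC), free(left), robot_in(rmC)}

== RESULT ==
["ball_in(b5,rmC)", "free(left)", "robot_in(rmC)"]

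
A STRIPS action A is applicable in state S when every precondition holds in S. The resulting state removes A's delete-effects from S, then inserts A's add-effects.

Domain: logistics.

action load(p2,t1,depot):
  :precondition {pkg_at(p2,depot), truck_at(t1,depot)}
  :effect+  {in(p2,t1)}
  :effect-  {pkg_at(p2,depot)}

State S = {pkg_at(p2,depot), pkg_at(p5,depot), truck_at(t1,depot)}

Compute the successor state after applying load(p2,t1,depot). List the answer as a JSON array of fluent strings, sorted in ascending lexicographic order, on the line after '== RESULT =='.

Progress:
  pre ⊆ S: {pkg_at(p2,depot), truck_at(t1,depot)} ⊆ S  — applicable
  S \ del = {pkg_at(p5,depot), truck_at(t1,depot)}
  ∪ add   = {in(p2,t1), pkg_at(p5,depot), truck_at(t1,depot)}

== RESULT ==
["in(p2,t1)", "pkg_at(p5,depot)", "truck_at(t1,depot)"]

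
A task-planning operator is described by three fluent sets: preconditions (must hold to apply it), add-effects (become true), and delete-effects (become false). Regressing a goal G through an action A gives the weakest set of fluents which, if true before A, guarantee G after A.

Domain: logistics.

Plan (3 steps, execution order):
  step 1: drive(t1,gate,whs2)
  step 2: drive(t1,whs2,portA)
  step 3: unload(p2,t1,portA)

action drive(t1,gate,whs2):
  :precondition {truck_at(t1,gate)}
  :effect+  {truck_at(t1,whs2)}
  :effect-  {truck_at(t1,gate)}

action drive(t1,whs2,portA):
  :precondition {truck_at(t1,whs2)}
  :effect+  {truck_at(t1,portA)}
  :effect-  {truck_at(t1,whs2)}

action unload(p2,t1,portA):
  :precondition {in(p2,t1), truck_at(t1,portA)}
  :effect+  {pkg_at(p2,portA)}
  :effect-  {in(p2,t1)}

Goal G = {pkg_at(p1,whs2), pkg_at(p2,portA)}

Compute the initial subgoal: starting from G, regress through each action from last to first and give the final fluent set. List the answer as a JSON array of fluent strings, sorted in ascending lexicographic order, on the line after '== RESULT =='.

Work backward from the goal:
  through step 3 (unload(p2,t1,portA)): drop {pkg_at(p2,portA)}, keep {pkg_at(p1,whs2)}, require {in(p2,t1), truck_at(t1,portA)}
    → {in(p2,t1), pkg_at(p1,whs2), truck_at(t1,portA)}
  through step 2 (drive(t1,whs2,portA)): drop {truck_at(t1,portA)}, keep {in(p2,t1), pkg_at(p1,whs2)}, require {truck_at(t1,whs2)}
    → {in(p2,t1), pkg_at(p1,whs2), truck_at(t1,whs2)}
  through step 1 (drive(t1,gate,whs2)): drop {truck_at(t1,whs2)}, keep {in(p2,t1), pkg_at(p1,whs2)}, require {truck_at(t1,gate)}
    → {in(p2,t1), pkg_at(p1,whs2), truck_at(t1,gate)}

== RESULT ==
["in(p2,t1)", "pkg_at(p1,whs2)", "truck_at(t1,gate)"]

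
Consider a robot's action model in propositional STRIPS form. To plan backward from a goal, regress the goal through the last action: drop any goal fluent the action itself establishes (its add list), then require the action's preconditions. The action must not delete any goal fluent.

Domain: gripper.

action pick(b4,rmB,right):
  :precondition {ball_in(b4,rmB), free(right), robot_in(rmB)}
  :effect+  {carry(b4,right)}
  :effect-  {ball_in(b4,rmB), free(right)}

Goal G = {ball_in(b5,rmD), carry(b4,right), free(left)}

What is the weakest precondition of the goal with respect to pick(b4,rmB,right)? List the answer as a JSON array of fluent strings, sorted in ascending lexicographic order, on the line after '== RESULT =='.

Compute (G \ add) ∪ pre:
  G ∩ del = {}  (empty — regression defined)
  G \ add = {ball_in(b5,rmD), carry(b4,right), free(left)} \ {carry(b4,right)} = {ball_in(b5,rmD), free(left)}
  ∪ pre   = {ball_in(b5,rmD), free(left)} ∪ {ball_in(b4,rmB), free(right), robot_in(rmB)}
          = {ball_in(b4,rmB), ball_in(b5,rmD), free(left), free(right), robot_in(rmB)}

== RESULT ==
["ball_in(b4,rmB)", "ball_in(b5,rmD)", "free(left)", "free(right)", "robot_in(rmB)"]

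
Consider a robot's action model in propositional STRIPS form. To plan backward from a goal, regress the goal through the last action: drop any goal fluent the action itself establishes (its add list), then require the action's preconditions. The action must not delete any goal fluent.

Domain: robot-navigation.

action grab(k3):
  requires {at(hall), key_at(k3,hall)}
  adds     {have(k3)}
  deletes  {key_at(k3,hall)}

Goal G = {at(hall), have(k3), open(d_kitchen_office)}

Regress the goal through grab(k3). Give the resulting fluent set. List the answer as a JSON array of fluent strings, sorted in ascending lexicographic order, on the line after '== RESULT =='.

Compute (G \ add) ∪ pre:
  G ∩ del = {}  (empty — regression defined)
  G \ add = {at(hall), have(k3), open(d_kitchen_office)} \ {have(k3)} = {at(hall), open(d_kitchen_office)}
  ∪ pre   = {at(hall), open(d_kitchen_office)} ∪ {at(hall), key_at(k3,hall)}
          = {at(hall), key_at(k3,hall), open(d_kitchen_office)}

== RESULT ==
["at(hall)", "key_at(k3,hall)", "open(d_kitchen_office)"]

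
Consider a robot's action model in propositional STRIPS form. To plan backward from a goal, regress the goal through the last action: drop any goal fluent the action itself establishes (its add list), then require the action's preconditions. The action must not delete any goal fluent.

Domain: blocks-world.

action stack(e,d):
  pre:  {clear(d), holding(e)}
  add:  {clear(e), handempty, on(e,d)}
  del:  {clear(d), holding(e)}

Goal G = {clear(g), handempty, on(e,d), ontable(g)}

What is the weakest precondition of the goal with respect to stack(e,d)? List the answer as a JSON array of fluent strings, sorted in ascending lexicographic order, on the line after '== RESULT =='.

Compute (G \ add) ∪ pre:
  G ∩ del = {}  (empty — regression defined)
  G \ add = {clear(g), handempty, on(e,d), ontable(g)} \ {clear(e), handempty, on(e,d)} = {clear(g), ontable(g)}
  ∪ pre   = {clear(g), ontable(g)} ∪ {clear(d), holding(e)}
          = {clear(d), clear(g), holding(e), ontable(g)}

== RESULT ==
["clear(d)", "clear(g)", "holding(e)", "ontable(g)"]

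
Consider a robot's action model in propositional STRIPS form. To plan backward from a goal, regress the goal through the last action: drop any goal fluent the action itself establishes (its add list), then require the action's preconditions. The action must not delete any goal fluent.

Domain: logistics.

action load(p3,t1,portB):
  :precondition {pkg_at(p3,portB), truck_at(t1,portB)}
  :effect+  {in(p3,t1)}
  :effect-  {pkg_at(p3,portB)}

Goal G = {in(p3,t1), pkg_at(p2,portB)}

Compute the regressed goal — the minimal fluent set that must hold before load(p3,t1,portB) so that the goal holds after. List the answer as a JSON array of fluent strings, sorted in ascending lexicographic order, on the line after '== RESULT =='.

Compute (G \ add) ∪ pre:
  G ∩ del = {}  (empty — regression defined)
  G \ add = {in(p3,t1), pkg_at(p2,portB)} \ {in(p3,t1)} = {pkg_at(p2,portB)}
  ∪ pre   = {pkg_at(p2,portB)} ∪ {pkg_at(p3,portB), truck_at(t1,portB)}
          = {pkg_at(p2,portB), pkg_at(p3,portB), truck_at(t1,portB)}

== RESULT ==
["pkg_at(p2,portB)", "pkg_at(p3,portB)", "truck_at(t1,portB)"]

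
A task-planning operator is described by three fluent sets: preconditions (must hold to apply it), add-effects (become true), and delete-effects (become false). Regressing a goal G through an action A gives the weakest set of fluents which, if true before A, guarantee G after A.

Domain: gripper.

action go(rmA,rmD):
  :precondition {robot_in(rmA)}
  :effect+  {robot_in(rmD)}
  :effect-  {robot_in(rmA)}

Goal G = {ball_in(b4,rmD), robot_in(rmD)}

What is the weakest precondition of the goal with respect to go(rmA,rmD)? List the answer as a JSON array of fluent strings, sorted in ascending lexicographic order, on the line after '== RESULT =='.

Regress:
  G ∩ del = {}  (empty — regression defined)
  G \ add = {ball_in(b4,rmD), robot_in(rmD)} \ {robot_in(rmD)} = {ball_in(b4,rmD)}
  ∪ pre   = {ball_in(b4,rmD)} ∪ {robot_in(rmA)}
          = {ball_in(b4,rmD), robot_in(rmA)}

== RESULT ==
["ball_in(b4,rmD)", "robot_in(rmA)"]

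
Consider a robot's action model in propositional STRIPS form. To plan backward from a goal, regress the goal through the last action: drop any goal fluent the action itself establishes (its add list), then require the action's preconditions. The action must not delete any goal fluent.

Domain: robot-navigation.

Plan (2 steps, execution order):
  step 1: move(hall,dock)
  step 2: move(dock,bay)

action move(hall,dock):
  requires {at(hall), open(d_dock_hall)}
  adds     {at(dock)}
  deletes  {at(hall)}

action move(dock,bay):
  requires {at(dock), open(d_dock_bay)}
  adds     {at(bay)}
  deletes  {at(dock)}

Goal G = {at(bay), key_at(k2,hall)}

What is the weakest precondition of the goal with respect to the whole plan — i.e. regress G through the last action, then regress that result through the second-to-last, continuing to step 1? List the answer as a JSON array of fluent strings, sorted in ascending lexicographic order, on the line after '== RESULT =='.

Work backward from the goal:
  through step 2 (move(dock,bay)): drop {at(bay)}, keep {key_at(k2,hall)}, require {at(dock), open(d_dock_bay)}
    → {at(dock), key_at(k2,hall), open(d_dock_bay)}
  through step 1 (move(hall,dock)): drop {at(dock)}, keep {key_at(k2,hall), open(d_dock_bay)}, require {at(hall), open(d_dock_hall)}
    → {at(hall), key_at(k2,hall), open(d_dock_bay), open(d_dock_hall)}

== RESULT ==
["at(hall)", "key_at(k2,hall)", "open(d_dock_bay)", "open(d_dock_hall)"]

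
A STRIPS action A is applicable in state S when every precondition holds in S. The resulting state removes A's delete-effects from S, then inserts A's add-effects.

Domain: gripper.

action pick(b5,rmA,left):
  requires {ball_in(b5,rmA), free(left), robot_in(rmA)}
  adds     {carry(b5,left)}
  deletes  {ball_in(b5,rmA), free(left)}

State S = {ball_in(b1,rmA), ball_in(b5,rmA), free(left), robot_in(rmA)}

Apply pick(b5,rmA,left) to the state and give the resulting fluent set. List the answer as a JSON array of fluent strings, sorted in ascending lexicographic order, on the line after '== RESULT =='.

Compute (S \ del) ∪ add:
  pre ⊆ S: {ball_in(b5,rmA), free(left), robot_in(rmA)} ⊆ S  — applicable
  S \ del = {ball_in(b1,rmA), robot_in(rmA)}
  ∪ add   = {ball_in(b1,rmA), carry(b5,left), robot_in(rmA)}

== RESULT ==
["ball_in(b1,rmA)", "carry(b5,left)", "robot_in(rmA)"]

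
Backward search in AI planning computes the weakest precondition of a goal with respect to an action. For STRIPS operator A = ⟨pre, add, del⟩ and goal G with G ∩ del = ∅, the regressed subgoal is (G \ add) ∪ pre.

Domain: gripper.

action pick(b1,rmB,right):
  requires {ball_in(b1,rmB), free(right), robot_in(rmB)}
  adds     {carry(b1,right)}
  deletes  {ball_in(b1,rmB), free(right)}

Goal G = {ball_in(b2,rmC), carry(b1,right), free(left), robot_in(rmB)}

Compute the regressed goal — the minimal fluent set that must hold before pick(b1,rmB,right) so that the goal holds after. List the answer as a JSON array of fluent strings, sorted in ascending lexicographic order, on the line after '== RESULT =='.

Compute (G \ add) ∪ pre:
  G ∩ del = {}  (empty — regression defined)
  G \ add = {ball_in(b2,rmC), carry(b1,right), free(left), robot_in(rmB)} \ {carry(b1,right)} = {ball_in(b2,rmC), free(left), robot_in(rmB)}
  ∪ pre   = {ball_in(b2,rmC), free(left), robot_in(rmB)} ∪ {ball_in(b1,rmB), free(right), robot_in(rmB)}
          = {ball_in(b1,rmB), ball_in(b2,rmC), free(left), free(right), robot_in(rmB)}

== RESULT ==
["ball_in(b1,rmB)", "ball_in(b2,rmC)", "free(left)", "free(right)", "robot_in(rmB)"]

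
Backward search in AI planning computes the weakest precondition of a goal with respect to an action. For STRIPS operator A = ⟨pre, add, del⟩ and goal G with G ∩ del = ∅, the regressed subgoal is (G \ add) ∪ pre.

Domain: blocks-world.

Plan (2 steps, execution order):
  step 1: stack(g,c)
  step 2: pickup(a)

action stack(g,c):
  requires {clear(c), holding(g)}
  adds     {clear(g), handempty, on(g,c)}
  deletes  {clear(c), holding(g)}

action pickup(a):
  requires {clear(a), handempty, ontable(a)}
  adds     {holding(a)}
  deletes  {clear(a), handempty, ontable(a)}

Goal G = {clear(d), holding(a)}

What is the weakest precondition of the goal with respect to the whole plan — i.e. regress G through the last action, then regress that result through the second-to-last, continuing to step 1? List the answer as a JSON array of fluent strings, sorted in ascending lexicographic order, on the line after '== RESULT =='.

Regress step by step:
  through step 2 (pickup(a)): drop {holding(a)}, keep {clear(d)}, require {clear(a), handempty, ontable(a)}
    → {clear(a), clear(d), handempty, ontable(a)}
  through step 1 (stack(g,c)): drop {handempty}, keep {clear(a), clear(d), ontable(a)}, require {clear(c), holding(g)}
    → {clear(a), clear(c), clear(d), holding(g), ontable(a)}

== RESULT ==
["clear(a)", "clear(c)", "clear(d)", "holding(g)", "ontable(a)"]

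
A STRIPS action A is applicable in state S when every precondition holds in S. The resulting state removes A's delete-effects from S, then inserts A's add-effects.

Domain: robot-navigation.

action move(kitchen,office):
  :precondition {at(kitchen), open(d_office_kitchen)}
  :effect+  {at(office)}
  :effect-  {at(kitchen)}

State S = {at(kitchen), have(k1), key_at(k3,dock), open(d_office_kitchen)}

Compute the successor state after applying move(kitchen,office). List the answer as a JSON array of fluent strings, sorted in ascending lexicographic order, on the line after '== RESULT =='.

Progress:
  pre ⊆ S: {at(kitchen), open(d_office_kitchen)} ⊆ S  — applicable
  S \ del = {have(k1), key_at(k3,dock), open(d_office_kitchen)}
  ∪ add   = {at(office), have(k1), key_at(k3,dock), open(d_office_kitchen)}

== RESULT ==
["at(office)", "have(k1)", "key_at(k3,dock)", "open(d_office_kitchen)"]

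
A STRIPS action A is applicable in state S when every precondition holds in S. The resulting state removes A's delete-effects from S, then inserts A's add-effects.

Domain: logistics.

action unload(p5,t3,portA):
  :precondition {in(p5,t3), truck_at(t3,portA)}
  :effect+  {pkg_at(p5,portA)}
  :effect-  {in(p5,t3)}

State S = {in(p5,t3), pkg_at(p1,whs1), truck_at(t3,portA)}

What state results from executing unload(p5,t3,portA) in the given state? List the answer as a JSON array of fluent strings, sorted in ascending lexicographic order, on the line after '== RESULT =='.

Progress:
  pre ⊆ S: {in(p5,t3), truck_at(t3,portA)} ⊆ S  — applicable
  S \ del = {pkg_at(p1,whs1), truck_at(t3,portA)}
  ∪ add   = {pkg_at(p1,whs1), pkg_at(p5,portA), truck_at(t3,portA)}

== RESULT ==
["pkg_at(p1,whs1)", "pkg_at(p5,portA)", "truck_at(t3,portA)"]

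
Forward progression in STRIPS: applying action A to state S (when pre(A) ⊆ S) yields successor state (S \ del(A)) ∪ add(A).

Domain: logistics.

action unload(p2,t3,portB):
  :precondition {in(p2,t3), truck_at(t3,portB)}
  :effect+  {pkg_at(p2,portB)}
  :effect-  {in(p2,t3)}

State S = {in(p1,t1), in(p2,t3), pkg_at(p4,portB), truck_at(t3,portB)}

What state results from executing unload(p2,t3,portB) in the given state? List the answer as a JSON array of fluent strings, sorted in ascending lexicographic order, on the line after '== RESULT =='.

Progress:
  pre ⊆ S: {in(p2,t3), truck_at(t3,portB)} ⊆ S  — applicable
  S \ del = {in(p1,t1), pkg_at(p4,portB), truck_at(t3,portB)}
  ∪ add   = {in(p1,t1), pkg_at(p2,portB), pkg_at(p4,portB), truck_at(t3,portB)}

== RESULT ==
["in(p1,t1)", "pkg_at(p2,portB)", "pkg_at(p4,portB)", "truck_at(t3,portB)"]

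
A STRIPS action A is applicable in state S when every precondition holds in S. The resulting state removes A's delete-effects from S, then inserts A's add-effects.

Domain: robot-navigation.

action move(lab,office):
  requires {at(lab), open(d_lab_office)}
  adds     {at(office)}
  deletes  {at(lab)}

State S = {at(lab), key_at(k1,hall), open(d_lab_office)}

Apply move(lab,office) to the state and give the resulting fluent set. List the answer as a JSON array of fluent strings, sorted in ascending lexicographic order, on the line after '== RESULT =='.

Progress:
  pre ⊆ S: {at(lab), open(d_lab_office)} ⊆ S  — applicable
  S \ del = {key_at(k1,hall), open(d_lab_office)}
  ∪ add   = {at(office), key_at(k1,hall), open(d_lab_office)}

== RESULT ==
["at(office)", "key_at(k1,hall)", "open(d_lab_office)"]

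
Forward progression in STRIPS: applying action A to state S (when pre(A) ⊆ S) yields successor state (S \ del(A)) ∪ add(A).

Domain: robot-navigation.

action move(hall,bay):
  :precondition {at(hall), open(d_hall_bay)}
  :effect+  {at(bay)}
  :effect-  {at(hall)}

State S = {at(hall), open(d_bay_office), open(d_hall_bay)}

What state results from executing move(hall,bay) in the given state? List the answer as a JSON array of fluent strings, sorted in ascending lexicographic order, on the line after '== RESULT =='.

Compute (S \ del) ∪ add:
  pre ⊆ S: {at(hall), open(d_hall_bay)} ⊆ S  — applicable
  S \ del = {open(d_bay_office), open(d_hall_bay)}
  ∪ add   = {at(bay), open(d_bay_office), open(d_hall_bay)}

== RESULT ==
["at(bay)", "open(d_bay_office)", "open(d_hall_bay)"]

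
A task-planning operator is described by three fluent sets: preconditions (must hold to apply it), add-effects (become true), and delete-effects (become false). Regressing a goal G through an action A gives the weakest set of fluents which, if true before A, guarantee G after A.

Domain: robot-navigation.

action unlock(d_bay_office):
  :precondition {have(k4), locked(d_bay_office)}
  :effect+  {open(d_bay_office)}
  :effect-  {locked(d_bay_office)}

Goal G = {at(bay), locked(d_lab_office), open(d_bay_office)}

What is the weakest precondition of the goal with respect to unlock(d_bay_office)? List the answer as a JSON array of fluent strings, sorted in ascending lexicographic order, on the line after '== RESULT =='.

Compute (G \ add) ∪ pre:
  G ∩ del = {}  (empty — regression defined)
  G \ add = {at(bay), locked(d_lab_office), open(d_bay_office)} \ {open(d_bay_office)} = {at(bay), locked(d_lab_office)}
  ∪ pre   = {at(bay), locked(d_lab_office)} ∪ {have(k4), locked(d_bay_office)}
          = {at(bay), have(k4), locked(d_bay_office), locked(d_lab_office)}

== RESULT ==
["at(bay)", "have(k4)", "locked(d_bay_office)", "locked(d_lab_office)"]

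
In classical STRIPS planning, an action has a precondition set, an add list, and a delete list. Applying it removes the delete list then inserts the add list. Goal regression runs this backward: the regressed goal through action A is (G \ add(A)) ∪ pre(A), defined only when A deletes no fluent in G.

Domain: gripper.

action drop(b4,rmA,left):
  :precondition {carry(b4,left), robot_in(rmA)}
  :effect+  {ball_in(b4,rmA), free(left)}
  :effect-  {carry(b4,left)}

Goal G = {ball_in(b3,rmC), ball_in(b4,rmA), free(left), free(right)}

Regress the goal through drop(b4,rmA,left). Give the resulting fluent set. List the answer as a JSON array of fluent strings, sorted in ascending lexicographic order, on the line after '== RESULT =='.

Regress:
  G ∩ del = {}  (empty — regression defined)
  G \ add = {ball_in(b3,rmC), ball_in(b4,rmA), free(left), free(right)} \ {ball_in(b4,rmA), free(left)} = {ball_in(b3,rmC), free(right)}
  ∪ pre   = {ball_in(b3,rmC), free(right)} ∪ {carry(b4,left), robot_in(rmA)}
          = {ball_in(b3,rmC), carry(b4,left), free(right), robot_in(rmA)}

== RESULT ==
["ball_in(b3,rmC)", "carry(b4,left)", "free(right)", "robot_in(rmA)"]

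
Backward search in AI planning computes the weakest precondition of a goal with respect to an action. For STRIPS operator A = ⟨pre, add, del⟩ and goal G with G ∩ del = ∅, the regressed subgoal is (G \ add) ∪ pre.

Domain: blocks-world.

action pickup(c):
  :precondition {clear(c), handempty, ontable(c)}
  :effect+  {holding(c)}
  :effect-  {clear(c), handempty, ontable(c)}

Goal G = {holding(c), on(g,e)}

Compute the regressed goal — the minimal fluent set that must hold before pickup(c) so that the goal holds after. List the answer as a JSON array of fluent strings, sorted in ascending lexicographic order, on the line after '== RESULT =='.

Compute (G \ add) ∪ pre:
  G ∩ del = {}  (empty — regression defined)
  G \ add = {holding(c), on(g,e)} \ {holding(c)} = {on(g,e)}
  ∪ pre   = {on(g,e)} ∪ {clear(c), handempty, ontable(c)}
          = {clear(c), handempty, on(g,e), ontable(c)}

== RESULT ==
["clear(c)", "handempty", "on(g,e)", "ontable(c)"]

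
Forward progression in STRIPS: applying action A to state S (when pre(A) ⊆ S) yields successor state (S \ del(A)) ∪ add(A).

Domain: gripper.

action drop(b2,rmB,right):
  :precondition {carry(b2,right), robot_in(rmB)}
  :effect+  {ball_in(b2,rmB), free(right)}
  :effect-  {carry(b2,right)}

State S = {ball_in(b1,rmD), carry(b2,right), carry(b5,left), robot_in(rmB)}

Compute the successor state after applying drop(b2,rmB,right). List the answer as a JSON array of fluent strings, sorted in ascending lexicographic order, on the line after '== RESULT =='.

Progress:
  pre ⊆ S: {carry(b2,right), robot_in(rmB)} ⊆ S  — applicable
  S \ del = {ball_in(b1,rmD), carry(b5,left), robot_in(rmB)}
  ∪ add   = {ball_in(b1,rmD), ball_in(b2,rmB), carry(b5,left), free(right), robot_in(rmB)}

== RESULT ==
["ball_in(b1,rmD)", "ball_in(b2,rmB)", "carry(b5,left)", "free(right)", "robot_in(rmB)"]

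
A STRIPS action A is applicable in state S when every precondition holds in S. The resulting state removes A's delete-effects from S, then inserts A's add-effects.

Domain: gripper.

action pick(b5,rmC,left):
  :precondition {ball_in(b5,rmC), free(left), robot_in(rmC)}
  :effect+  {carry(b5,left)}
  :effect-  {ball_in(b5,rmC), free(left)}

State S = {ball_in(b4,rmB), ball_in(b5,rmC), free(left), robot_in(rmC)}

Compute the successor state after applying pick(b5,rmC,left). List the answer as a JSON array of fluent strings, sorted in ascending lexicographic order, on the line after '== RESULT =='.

Compute (S \ del) ∪ add:
  pre ⊆ S: {ball_in(b5,rmC), free(left), robot_in(rmC)} ⊆ S  — applicable
  S \ del = {ball_in(b4,rmB), robot_in(rmC)}
  ∪ add   = {ball_in(b4,rmB), carry(b5,left), robot_in(rmC)}

== RESULT ==
["ball_in(b4,rmB)", "carry(b5,left)", "robot_in(rmC)"]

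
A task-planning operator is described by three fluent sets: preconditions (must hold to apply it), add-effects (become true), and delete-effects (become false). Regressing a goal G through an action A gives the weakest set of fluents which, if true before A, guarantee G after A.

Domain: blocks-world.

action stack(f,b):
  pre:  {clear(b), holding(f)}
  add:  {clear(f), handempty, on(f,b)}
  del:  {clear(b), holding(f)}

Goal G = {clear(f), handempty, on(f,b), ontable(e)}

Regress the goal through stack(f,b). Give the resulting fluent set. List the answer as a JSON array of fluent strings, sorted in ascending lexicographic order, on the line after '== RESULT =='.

Compute (G \ add) ∪ pre:
  G ∩ del = {}  (empty — regression defined)
  G \ add = {clear(f), handempty, on(f,b), ontable(e)} \ {clear(f), handempty, on(f,b)} = {ontable(e)}
  ∪ pre   = {ontable(e)} ∪ {clear(b), holding(f)}
          = {clear(b), holding(f), ontable(e)}

== RESULT ==
["clear(b)", "holding(f)", "ontable(e)"]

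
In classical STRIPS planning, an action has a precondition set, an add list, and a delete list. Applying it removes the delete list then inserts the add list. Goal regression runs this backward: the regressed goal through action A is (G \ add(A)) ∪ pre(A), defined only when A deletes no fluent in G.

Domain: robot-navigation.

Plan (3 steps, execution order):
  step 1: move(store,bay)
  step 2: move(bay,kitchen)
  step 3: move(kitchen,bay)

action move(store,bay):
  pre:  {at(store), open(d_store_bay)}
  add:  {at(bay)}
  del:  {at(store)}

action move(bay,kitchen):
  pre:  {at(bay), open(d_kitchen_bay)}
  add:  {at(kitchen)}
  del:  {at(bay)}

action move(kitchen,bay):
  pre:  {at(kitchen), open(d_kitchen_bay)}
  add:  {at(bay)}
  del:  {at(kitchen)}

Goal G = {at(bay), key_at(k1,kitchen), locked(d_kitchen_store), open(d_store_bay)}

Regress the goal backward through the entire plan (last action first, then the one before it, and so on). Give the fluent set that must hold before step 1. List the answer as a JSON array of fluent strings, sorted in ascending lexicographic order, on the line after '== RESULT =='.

Regress step by step:
  through step 3 (move(kitchen,bay)): drop {at(bay)}, keep {key_at(k1,kitchen), locked(d_kitchen_store), open(d_store_bay)}, require {at(kitchen), open(d_kitchen_bay)}
    → {at(kitchen), key_at(k1,kitchen), locked(d_kitchen_store), open(d_kitchen_bay), open(d_store_bay)}
  through step 2 (move(bay,kitchen)): drop {at(kitchen)}, keep {key_at(k1,kitchen), locked(d_kitchen_store), open(d_kitchen_bay), open(d_store_bay)}, require {at(bay), open(d_kitchen_bay)}
    → {at(bay), key_at(k1,kitchen), locked(d_kitchen_store), open(d_kitchen_bay), open(d_store_bay)}
  through step 1 (move(store,bay)): drop {at(bay)}, keep {key_at(k1,kitchen), locked(d_kitchen_store), open(d_kitchen_bay), open(d_store_bay)}, require {at(store), open(d_store_bay)}
    → {at(store), key_at(k1,kitchen), locked(d_kitchen_store), open(d_kitchen_bay), open(d_store_bay)}

== RESULT ==
["at(store)", "key_at(k1,kitchen)", "locked(d_kitchen_store)", "open(d_kitchen_bay)", "open(d_store_bay)"]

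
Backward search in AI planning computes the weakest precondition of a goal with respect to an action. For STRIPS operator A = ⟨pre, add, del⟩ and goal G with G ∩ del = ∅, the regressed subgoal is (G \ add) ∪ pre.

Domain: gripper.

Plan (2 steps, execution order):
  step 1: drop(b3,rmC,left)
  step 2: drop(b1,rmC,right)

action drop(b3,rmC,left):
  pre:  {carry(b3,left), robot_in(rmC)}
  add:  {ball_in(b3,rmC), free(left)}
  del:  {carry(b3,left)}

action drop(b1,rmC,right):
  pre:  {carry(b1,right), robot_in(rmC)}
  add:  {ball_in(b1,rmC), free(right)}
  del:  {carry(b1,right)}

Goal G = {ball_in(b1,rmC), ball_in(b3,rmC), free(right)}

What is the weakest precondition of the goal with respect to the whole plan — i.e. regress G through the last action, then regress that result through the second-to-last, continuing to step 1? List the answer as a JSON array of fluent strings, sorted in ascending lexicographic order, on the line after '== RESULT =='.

Regress step by step:
  through step 2 (drop(b1,rmC,right)): drop {ball_in(b1,rmC), free(right)}, keep {ball_in(b3,rmC)}, require {carry(b1,right), robot_in(rmC)}
    → {ball_in(b3,rmC), carry(b1,right), robot_in(rmC)}
  through step 1 (drop(b3,rmC,left)): drop {ball_in(b3,rmC)}, keep {carry(b1,right), robot_in(rmC)}, require {carry(b3,left), robot_in(rmC)}
    → {carry(b1,right), carry(b3,left), robot_in(rmC)}

== RESULT ==
["carry(b1,right)", "carry(b3,left)", "robot_in(rmC)"]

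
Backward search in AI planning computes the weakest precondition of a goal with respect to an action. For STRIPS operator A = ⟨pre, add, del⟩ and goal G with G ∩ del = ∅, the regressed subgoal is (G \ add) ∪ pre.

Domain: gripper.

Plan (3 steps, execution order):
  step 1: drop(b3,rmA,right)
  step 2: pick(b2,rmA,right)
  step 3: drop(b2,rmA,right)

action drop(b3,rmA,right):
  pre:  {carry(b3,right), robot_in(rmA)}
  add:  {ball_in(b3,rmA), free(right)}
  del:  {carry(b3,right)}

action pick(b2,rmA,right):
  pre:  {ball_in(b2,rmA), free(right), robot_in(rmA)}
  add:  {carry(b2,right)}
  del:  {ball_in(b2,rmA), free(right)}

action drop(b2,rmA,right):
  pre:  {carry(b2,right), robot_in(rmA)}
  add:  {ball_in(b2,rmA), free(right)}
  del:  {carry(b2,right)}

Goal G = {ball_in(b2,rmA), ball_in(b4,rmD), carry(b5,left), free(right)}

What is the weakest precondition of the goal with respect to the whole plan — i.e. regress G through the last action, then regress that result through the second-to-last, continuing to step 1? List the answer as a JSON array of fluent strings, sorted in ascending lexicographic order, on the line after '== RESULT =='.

Regress step by step:
  through step 3 (drop(b2,rmA,right)): drop {ball_in(b2,rmA), free(right)}, keep {ball_in(b4,rmD), carry(b5,left)}, require {carry(b2,right), robot_in(rmA)}
    → {ball_in(b4,rmD), carry(b2,right), carry(b5,left), robot_in(rmA)}
  through step 2 (pick(b2,rmA,right)): drop {carry(b2,right)}, keep {ball_in(b4,rmD), carry(b5,left), robot_in(rmA)}, require {ball_in(b2,rmA), free(right), robot_in(rmA)}
    → {ball_in(b2,rmA), ball_in(b4,rmD), carry(b5,left), free(right), robot_in(rmA)}
  through step 1 (drop(b3,rmA,right)): drop {free(right)}, keep {ball_in(b2,rmA), ball_in(b4,rmD), carry(b5,left), robot_in(rmA)}, require {carry(b3,right), robot_in(rmA)}
    → {ball_in(b2,rmA), ball_in(b4,rmD), carry(b3,right), carry(b5,left), robot_in(rmA)}

== RESULT ==
["ball_in(b2,rmA)", "ball_in(b4,rmD)", "carry(b3,right)", "carry(b5,left)", "robot_in(rmA)"]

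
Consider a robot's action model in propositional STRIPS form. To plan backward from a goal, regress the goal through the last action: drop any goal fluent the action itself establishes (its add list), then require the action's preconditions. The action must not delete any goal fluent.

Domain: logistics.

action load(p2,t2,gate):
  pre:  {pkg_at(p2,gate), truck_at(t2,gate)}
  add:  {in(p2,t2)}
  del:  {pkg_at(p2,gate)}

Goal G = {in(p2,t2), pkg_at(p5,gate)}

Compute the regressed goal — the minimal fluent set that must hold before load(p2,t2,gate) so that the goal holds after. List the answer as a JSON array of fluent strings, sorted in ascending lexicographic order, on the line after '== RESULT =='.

Compute (G \ add) ∪ pre:
  G ∩ del = {}  (empty — regression defined)
  G \ add = {in(p2,t2), pkg_at(p5,gate)} \ {in(p2,t2)} = {pkg_at(p5,gate)}
  ∪ pre   = {pkg_at(p5,gate)} ∪ {pkg_at(p2,gate), truck_at(t2,gate)}
          = {pkg_at(p2,gate), pkg_at(p5,gate), truck_at(t2,gate)}

== RESULT ==
["pkg_at(p2,gate)", "pkg_at(p5,gate)", "truck_at(t2,gate)"]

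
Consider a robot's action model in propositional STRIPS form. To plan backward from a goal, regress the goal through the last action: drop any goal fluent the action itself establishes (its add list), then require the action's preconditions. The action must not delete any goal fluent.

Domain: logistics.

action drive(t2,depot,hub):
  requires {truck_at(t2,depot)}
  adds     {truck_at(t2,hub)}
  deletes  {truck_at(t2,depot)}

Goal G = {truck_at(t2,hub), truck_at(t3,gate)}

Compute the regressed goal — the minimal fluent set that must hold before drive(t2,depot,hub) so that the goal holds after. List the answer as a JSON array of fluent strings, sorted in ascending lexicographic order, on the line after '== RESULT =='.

Compute (G \ add) ∪ pre:
  G ∩ del = {}  (empty — regression defined)
  G \ add = {truck_at(t2,hub), truck_at(t3,gate)} \ {truck_at(t2,hub)} = {truck_at(t3,gate)}
  ∪ pre   = {truck_at(t3,gate)} ∪ {truck_at(t2,depot)}
          = {truck_at(t2,depot), truck_at(t3,gate)}

== RESULT ==
["truck_at(t2,depot)", "truck_at(t3,gate)"]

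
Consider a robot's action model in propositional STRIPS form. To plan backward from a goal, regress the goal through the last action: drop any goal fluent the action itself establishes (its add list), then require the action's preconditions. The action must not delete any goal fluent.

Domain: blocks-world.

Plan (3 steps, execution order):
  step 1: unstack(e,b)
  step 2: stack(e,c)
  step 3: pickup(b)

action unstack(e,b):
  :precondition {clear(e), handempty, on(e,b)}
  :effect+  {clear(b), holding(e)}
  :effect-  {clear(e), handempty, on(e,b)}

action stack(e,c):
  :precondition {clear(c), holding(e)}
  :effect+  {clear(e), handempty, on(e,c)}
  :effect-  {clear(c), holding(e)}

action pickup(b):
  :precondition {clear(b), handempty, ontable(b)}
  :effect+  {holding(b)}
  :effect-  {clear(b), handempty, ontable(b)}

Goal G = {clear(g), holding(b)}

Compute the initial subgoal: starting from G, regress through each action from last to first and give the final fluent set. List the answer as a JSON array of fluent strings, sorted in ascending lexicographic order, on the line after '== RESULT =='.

Regress step by step:
  through step 3 (pickup(b)): drop {holding(b)}, keep {clear(g)}, require {clear(b), handempty, ontable(b)}
    → {clear(b), clear(g), handempty, ontable(b)}
  through step 2 (stack(e,c)): drop {handempty}, keep {clear(b), clear(g), ontable(b)}, require {clear(c), holding(e)}
    → {clear(b), clear(c), clear(g), holding(e), ontable(b)}
  through step 1 (unstack(e,b)): drop {clear(b), holding(e)}, keep {clear(c), clear(g), ontable(b)}, require {clear(e), handempty, on(e,b)}
    → {clear(c), clear(e), clear(g), handempty, on(e,b), ontable(b)}

== RESULT ==
["clear(c)", "clear(e)", "clear(g)", "handempty", "on(e,b)", "ontable(b)"]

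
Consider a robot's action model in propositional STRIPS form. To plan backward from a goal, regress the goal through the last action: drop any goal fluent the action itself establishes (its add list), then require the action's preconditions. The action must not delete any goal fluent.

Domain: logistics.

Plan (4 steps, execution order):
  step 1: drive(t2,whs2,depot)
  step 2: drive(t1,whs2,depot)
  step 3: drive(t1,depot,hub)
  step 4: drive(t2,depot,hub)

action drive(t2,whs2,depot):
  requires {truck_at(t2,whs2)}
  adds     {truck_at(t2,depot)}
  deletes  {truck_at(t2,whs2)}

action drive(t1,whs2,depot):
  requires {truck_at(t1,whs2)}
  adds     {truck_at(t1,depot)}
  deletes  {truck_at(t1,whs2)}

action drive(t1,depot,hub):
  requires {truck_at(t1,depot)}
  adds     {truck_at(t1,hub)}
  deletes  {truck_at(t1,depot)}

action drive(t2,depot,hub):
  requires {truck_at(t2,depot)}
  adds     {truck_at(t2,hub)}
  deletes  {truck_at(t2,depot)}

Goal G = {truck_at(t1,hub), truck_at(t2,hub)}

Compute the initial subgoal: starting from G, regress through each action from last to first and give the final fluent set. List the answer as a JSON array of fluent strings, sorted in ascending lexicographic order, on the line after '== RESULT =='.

Work backward from the goal:
  through step 4 (drive(t2,depot,hub)): drop {truck_at(t2,hub)}, keep {truck_at(t1,hub)}, require {truck_at(t2,depot)}
    → {truck_at(t1,hub), truck_at(t2,depot)}
  through step 3 (drive(t1,depot,hub)): drop {truck_at(t1,hub)}, keep {truck_at(t2,depot)}, require {truck_at(t1,depot)}
    → {truck_at(t1,depot), truck_at(t2,depot)}
  through step 2 (drive(t1,whs2,depot)): drop {truck_at(t1,depot)}, keep {truck_at(t2,depot)}, require {truck_at(t1,whs2)}
    → {truck_at(t1,whs2), truck_at(t2,depot)}
  through step 1 (drive(t2,whs2,depot)): drop {truck_at(t2,depot)}, keep {truck_at(t1,whs2)}, require {truck_at(t2,whs2)}
    → {truck_at(t1,whs2), truck_at(t2,whs2)}

== RESULT ==
["truck_at(t1,whs2)", "truck_at(t2,whs2)"]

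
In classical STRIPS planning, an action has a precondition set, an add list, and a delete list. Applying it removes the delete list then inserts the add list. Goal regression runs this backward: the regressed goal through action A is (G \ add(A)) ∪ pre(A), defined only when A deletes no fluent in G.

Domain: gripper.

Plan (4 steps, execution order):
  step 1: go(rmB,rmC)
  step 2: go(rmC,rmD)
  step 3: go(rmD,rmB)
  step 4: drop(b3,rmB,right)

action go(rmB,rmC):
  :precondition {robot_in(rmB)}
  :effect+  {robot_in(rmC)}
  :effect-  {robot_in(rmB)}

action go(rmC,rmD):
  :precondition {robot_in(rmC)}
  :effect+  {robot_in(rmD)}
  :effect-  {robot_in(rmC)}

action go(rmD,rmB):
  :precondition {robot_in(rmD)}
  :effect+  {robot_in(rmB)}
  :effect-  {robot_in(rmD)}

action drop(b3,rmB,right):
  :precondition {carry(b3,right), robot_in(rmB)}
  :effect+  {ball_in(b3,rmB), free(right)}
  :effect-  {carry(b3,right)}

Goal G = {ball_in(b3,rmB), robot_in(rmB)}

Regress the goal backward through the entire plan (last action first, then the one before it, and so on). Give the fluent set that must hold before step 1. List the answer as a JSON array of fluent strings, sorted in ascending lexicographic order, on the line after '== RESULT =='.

Work backward from the goal:
  through step 4 (drop(b3,rmB,right)): drop {ball_in(b3,rmB)}, keep {robot_in(rmB)}, require {carry(b3,right), robot_in(rmB)}
    → {carry(b3,right), robot_in(rmB)}
  through step 3 (go(rmD,rmB)): drop {robot_in(rmB)}, keep {carry(b3,right)}, require {robot_in(rmD)}
    → {carry(b3,right), robot_in(rmD)}
  through step 2 (go(rmC,rmD)): drop {robot_in(rmD)}, keep {carry(b3,right)}, require {robot_in(rmC)}
    → {carry(b3,right), robot_in(rmC)}
  through step 1 (go(rmB,rmC)): drop {robot_in(rmC)}, keep {carry(b3,right)}, require {robot_in(rmB)}
    → {carry(b3,right), robot_in(rmB)}

== RESULT ==
["carry(b3,right)", "robot_in(rmB)"]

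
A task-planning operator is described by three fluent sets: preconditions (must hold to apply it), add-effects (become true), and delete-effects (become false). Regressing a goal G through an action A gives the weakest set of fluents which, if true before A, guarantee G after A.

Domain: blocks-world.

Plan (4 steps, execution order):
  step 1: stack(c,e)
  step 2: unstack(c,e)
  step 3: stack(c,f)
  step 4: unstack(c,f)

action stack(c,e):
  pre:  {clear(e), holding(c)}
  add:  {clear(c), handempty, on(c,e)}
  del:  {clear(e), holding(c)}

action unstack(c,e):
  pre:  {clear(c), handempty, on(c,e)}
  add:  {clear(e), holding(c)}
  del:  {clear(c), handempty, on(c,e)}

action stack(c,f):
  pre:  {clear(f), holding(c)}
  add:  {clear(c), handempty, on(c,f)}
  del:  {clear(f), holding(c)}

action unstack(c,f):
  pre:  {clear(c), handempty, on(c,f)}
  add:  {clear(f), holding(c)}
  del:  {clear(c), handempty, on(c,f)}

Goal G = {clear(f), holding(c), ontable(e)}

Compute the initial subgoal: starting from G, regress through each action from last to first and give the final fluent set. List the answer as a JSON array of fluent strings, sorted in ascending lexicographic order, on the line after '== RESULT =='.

Regress step by step:
  through step 4 (unstack(c,f)): drop {clear(f), holding(c)}, keep {ontable(e)}, require {clear(c), handempty, on(c,f)}
    → {clear(c), handempty, on(c,f), ontable(e)}
  through step 3 (stack(c,f)): drop {clear(c), handempty, on(c,f)}, keep {ontable(e)}, require {clear(f), holding(c)}
    → {clear(f), holding(c), ontable(e)}
  through step 2 (unstack(c,e)): drop {holding(c)}, keep {clear(f), ontable(e)}, require {clear(c), handempty, on(c,e)}
    → {clear(c), clear(f), handempty, on(c,e), ontable(e)}
  through step 1 (stack(c,e)): drop {clear(c), handempty, on(c,e)}, keep {clear(f), ontable(e)}, require {clear(e), holding(c)}
    → {clear(e), clear(f), holding(c), ontable(e)}

== RESULT ==
["clear(e)", "clear(f)", "holding(c)", "ontable(e)"]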